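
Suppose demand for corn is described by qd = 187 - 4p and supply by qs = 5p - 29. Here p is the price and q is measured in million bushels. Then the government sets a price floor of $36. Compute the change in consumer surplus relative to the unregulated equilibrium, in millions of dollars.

-804

In a free market, 187 - 4p = 5p - 29 gives the equilibrium p* = 24, q* = 91.
Since 36 > 24, the floor is binding.
At p = 36: qd = 187 - 4·36 = 43 and qs = 5·36 - 29 = 151.
Consumer surplus without the control is ½ · (46.75 - 24) · 91 = 1035.125.
With the floor, consumers buy 43 units at 36, so CS = ½ · (46.75 - 36) · 43 = 231.125.
Change in consumer surplus = 231.125 - 1035.125 = -804.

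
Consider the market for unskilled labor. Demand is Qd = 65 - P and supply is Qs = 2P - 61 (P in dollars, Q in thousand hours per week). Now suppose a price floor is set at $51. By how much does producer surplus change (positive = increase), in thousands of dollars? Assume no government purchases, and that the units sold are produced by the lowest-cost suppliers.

Setting quantity demanded equal to quantity supplied, 65 - P = 2P - 61, gives P* = 42 and Q* = 23.
The floor of 51 is above the equilibrium price 42, so it binds.
At P = 51: Qd = 65 - 51 = 14 and Qs = 2·51 - 61 = 41.
Producer surplus without the control is ½ · (42 - 30.5) · 23 = 132.25.
With the floor, 14 units are sold at 51. The supply price at Q = 14 is 37.5, so PS = ½ · [(51 - 30.5) + (51 - 37.5)] · 14 = 238.
Change in producer surplus = 238 - 132.25 = 105.75.

105.75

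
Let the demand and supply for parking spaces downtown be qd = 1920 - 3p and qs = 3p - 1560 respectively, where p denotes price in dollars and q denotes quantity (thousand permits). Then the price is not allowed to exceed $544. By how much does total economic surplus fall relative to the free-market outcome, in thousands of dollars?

Equilibrium: 1920 - 3p = 3p - 1560, so 3480 = 6p and p* = 580, q* = 180.
Since 544 < 580, the ceiling is binding.
At p = 544: qd = 1920 - 3·544 = 288 and qs = 3·544 - 1560 = 72.
Quantity traded falls to 72. At q = 72 the demand price is (1920 - 72)/3 = 616 and the supply price is (1560 + 72)/3 = 544.
Deadweight loss = ½ · (616 - 544) · (180 - 72) = ½ · 72 · 108 = 3888.

3888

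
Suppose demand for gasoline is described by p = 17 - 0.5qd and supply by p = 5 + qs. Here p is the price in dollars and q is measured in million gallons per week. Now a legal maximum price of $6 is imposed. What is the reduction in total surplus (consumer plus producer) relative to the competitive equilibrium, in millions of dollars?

Rearranging demand gives qd = 34 - 2p; rearranging supply gives qs = p - 5. Equilibrium: 34 - 2p = p - 5, so 39 = 3p and p* = 13, q* = 8.
Because the ceiling (6) lies below the market-clearing price, it is binding.
At p = 6: qd = 34 - 2·6 = 22 and qs = 6 - 5 = 1.
Quantity traded falls to 1. At q = 1 the demand price is (34 - 1)/2 = 16.5 and the supply price is 5 + 1 = 6.
Deadweight loss = ½ · (16.5 - 6) · (8 - 1) = ½ · 10.5 · 7 = 36.75.

36.75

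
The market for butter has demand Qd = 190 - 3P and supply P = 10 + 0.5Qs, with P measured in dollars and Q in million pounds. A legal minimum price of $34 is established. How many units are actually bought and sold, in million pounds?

64

Rearranging supply gives Qs = 2P - 20. In a free market, 190 - 3P = 2P - 20 gives the equilibrium P* = 42, Q* = 64.
The floor of 34 is below the equilibrium price 42, so it is not binding; the market clears at P* = 42, Q* = 64.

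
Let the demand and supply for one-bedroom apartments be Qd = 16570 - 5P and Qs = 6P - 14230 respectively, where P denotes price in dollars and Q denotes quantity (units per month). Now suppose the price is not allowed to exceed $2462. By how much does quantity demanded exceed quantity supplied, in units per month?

Setting quantity demanded equal to quantity supplied, 16570 - 5P = 6P - 14230, gives P* = 2800 and Q* = 2570.
Since 2462 < 2800, the ceiling is binding.
At P = 2462: Qd = 16570 - 5·2462 = 4260 and Qs = 6·2462 - 14230 = 542.
Shortage = Qd - Qs = 4260 - 542 = 3718.

3718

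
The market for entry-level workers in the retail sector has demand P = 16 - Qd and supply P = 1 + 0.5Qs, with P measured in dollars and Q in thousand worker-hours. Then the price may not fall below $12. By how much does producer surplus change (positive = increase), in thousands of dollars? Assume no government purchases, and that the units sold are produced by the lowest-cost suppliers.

15

Rearranging demand gives Qd = 16 - P; rearranging supply gives Qs = 2P - 2. In a free market, 16 - P = 2P - 2 gives the equilibrium P* = 6, Q* = 10.
Because the floor (12) lies above the market-clearing price, it is binding.
At P = 12: Qd = 16 - 12 = 4 and Qs = 2·12 - 2 = 22.
Producer surplus without the control is ½ · (6 - 1) · 10 = 25.
With the floor, 4 units are sold at 12. The supply price at Q = 4 is 3, so PS = ½ · [(12 - 1) + (12 - 3)] · 4 = 40.
Change in producer surplus = 40 - 25 = 15.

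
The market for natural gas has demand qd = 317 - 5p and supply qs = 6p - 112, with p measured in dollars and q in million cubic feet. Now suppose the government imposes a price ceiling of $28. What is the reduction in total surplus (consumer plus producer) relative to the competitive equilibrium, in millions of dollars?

Setting quantity demanded equal to quantity supplied, 317 - 5p = 6p - 112, gives p* = 39 and q* = 122.
The ceiling of 28 is below the equilibrium price 39, so it binds.
At p = 28: qd = 317 - 5·28 = 177 and qs = 6·28 - 112 = 56.
Quantity traded falls to 56. At q = 56 the demand price is (317 - 56)/5 = 52.2 and the supply price is (112 + 56)/6 = 28.
Deadweight loss = ½ · (52.2 - 28) · (122 - 56) = ½ · 24.2 · 66 = 798.6.

798.6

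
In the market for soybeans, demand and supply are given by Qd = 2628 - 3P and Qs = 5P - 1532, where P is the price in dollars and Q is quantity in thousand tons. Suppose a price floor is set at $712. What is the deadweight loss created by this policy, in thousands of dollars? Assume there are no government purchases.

88473.6

Without the control the market clears where 2628 - 3P = 5P - 1532, i.e. P* = 520 and Q* = 1068.
The floor of 712 is above the equilibrium price 520, so it binds.
At P = 712: Qd = 2628 - 3·712 = 492 and Qs = 5·712 - 1532 = 2028.
Quantity traded falls to 492. At Q = 492 the demand price is (2628 - 492)/3 = 712 and the supply price is (1532 + 492)/5 = 404.8.
Deadweight loss = ½ · (712 - 404.8) · (1068 - 492) = ½ · 307.2 · 576 = 88473.6.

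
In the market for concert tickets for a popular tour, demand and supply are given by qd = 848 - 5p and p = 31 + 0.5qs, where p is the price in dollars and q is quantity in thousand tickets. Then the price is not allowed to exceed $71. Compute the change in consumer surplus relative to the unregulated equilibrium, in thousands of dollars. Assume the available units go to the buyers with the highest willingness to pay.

Rearranging supply gives qs = 2p - 62. In a free market, 848 - 5p = 2p - 62 gives the equilibrium p* = 130, q* = 198.
The ceiling of 71 is below the equilibrium price 130, so it binds.
At p = 71: qd = 848 - 5·71 = 493 and qs = 2·71 - 62 = 80.
Consumer surplus without the control is ½ · (169.6 - 130) · 198 = 3920.4.
With the ceiling, 80 units are sold at 71 (assume they go to the highest-value buyers). The demand price at q = 80 is 153.6, so CS = ½ · [(169.6 - 71) + (153.6 - 71)] · 80 = 7248.
Change in consumer surplus = 7248 - 3920.4 = 3327.6.

3327.6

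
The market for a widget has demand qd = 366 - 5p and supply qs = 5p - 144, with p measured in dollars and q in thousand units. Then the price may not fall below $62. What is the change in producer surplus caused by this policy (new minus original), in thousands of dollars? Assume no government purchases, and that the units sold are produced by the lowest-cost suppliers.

In a free market, 366 - 5p = 5p - 144 gives the equilibrium p* = 51, q* = 111.
The floor of 62 is above the equilibrium price 51, so it binds.
At p = 62: qd = 366 - 5·62 = 56 and qs = 5·62 - 144 = 166.
Producer surplus without the control is ½ · (51 - 28.8) · 111 = 1232.1.
With the floor, 56 units are sold at 62. The supply price at q = 56 is 40, so PS = ½ · [(62 - 28.8) + (62 - 40)] · 56 = 1545.6.
Change in producer surplus = 1545.6 - 1232.1 = 313.5.

313.5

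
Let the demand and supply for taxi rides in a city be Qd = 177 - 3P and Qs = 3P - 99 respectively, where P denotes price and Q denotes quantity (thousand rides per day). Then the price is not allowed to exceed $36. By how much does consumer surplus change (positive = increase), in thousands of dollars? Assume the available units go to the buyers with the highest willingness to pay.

-60

Setting quantity demanded equal to quantity supplied, 177 - 3P = 3P - 99, gives P* = 46 and Q* = 39.
Since 36 < 46, the ceiling is binding.
At P = 36: Qd = 177 - 3·36 = 69 and Qs = 3·36 - 99 = 9.
Consumer surplus without the control is ½ · (59 - 46) · 39 = 253.5.
With the ceiling, 9 units are sold at 36 (assume they go to the highest-value buyers). The demand price at Q = 9 is 56, so CS = ½ · [(59 - 36) + (56 - 36)] · 9 = 193.5.
Change in consumer surplus = 193.5 - 253.5 = -60.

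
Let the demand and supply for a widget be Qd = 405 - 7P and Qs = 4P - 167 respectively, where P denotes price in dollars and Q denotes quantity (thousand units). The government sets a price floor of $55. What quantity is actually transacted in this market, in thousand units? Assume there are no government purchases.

20

Equilibrium: 405 - 7P = 4P - 167, so 572 = 11P and P* = 52, Q* = 41.
Since 55 > 52, the floor is binding.
At P = 55: Qd = 405 - 7·55 = 20 and Qs = 4·55 - 167 = 53.
The quantity actually transacted is the short side, demand: 20.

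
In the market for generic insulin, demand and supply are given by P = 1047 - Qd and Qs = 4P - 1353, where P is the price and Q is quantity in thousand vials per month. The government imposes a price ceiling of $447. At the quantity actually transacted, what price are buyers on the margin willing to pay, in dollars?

612

Rearranging demand gives Qd = 1047 - P. In a free market, 1047 - P = 4P - 1353 gives the equilibrium P* = 480, Q* = 567.
The ceiling of 447 is below the equilibrium price 480, so it binds.
At P = 447: Qd = 1047 - 447 = 600 and Qs = 4·447 - 1353 = 435.
Only 435 units reach the market. On the demand curve, the marginal buyer's willingness to pay at Q = 435 is (1047 - 435) = 612.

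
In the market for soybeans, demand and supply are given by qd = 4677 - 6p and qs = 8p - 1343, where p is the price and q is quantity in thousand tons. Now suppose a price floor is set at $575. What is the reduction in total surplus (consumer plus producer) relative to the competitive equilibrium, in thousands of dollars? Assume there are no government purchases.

110381.25

Without the control the market clears where 4677 - 6p = 8p - 1343, i.e. p* = 430 and q* = 2097.
The floor of 575 is above the equilibrium price 430, so it binds.
At p = 575: qd = 4677 - 6·575 = 1227 and qs = 8·575 - 1343 = 3257.
Quantity traded falls to 1227. At q = 1227 the demand price is (4677 - 1227)/6 = 575 and the supply price is (1343 + 1227)/8 = 321.25.
Deadweight loss = ½ · (575 - 321.25) · (2097 - 1227) = ½ · 253.75 · 870 = 110381.25.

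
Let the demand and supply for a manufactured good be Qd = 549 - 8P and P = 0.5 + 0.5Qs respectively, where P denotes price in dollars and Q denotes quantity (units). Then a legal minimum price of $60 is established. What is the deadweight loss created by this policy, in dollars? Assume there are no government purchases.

Rearranging supply gives Qs = 2P - 1. In a free market, 549 - 8P = 2P - 1 gives the equilibrium P* = 55, Q* = 109.
The floor of 60 is above the equilibrium price 55, so it binds.
At P = 60: Qd = 549 - 8·60 = 69 and Qs = 2·60 - 1 = 119.
Quantity traded falls to 69. At Q = 69 the demand price is (549 - 69)/8 = 60 and the supply price is (1 + 69)/2 = 35.
Deadweight loss = ½ · (60 - 35) · (109 - 69) = ½ · 25 · 40 = 500.

500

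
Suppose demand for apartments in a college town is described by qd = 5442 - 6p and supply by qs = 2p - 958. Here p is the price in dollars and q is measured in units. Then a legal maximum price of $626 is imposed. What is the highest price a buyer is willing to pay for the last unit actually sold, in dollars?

858

Setting quantity demanded equal to quantity supplied, 5442 - 6p = 2p - 958, gives p* = 800 and q* = 642.
The ceiling of 626 is below the equilibrium price 800, so it binds.
At p = 626: qd = 5442 - 6·626 = 1686 and qs = 2·626 - 958 = 294.
Only 294 units reach the market. On the demand curve, the marginal buyer's willingness to pay at q = 294 is (5442 - 294)/6 = 858.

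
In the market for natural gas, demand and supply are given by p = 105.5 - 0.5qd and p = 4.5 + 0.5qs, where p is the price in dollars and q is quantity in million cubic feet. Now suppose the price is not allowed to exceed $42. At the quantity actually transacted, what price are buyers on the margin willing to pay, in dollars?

Rearranging demand gives qd = 211 - 2p; rearranging supply gives qs = 2p - 9. Equilibrium: 211 - 2p = 2p - 9, so 220 = 4p and p* = 55, q* = 101.
Since 42 < 55, the ceiling is binding.
At p = 42: qd = 211 - 2·42 = 127 and qs = 2·42 - 9 = 75.
Only 75 units reach the market. On the demand curve, the marginal buyer's willingness to pay at q = 75 is (211 - 75)/2 = 68.

68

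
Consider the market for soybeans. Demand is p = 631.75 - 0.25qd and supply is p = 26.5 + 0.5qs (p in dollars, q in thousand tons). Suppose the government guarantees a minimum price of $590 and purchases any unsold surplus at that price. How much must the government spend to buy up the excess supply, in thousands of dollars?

566400

Rearranging demand gives qd = 2527 - 4p; rearranging supply gives qs = 2p - 53. Setting quantity demanded equal to quantity supplied, 2527 - 4p = 2p - 53, gives p* = 430 and q* = 807.
Because the floor (590) lies above the market-clearing price, it is binding.
At p = 590: qd = 2527 - 4·590 = 167 and qs = 2·590 - 53 = 1127.
Surplus = qs - qd = 960.
Government expenditure = surplus × support price = 960 × 590 = 566400.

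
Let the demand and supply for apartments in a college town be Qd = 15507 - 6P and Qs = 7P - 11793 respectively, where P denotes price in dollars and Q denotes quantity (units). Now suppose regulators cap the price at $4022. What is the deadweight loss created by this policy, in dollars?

In a free market, 15507 - 6P = 7P - 11793 gives the equilibrium P* = 2100, Q* = 2907.
Since 4022 is above P* = 2100, the ceiling does not bind and the free-market outcome prevails.
Since the control does not bind, no trades are prevented and deadweight loss is zero.

0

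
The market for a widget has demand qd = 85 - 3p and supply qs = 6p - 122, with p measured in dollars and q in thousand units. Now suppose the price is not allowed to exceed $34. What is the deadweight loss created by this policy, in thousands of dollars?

Without the control the market clears where 85 - 3p = 6p - 122, i.e. p* = 23 and q* = 16.
The ceiling of 34 is above the equilibrium price 23, so it is not binding; the market clears at p* = 23, q* = 16.
Since the control does not bind, no trades are prevented and deadweight loss is zero.

0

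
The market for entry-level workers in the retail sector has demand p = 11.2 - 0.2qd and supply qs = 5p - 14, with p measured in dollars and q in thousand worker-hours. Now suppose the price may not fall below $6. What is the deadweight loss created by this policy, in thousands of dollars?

Rearranging demand gives qd = 56 - 5p. Without the control the market clears where 56 - 5p = 5p - 14, i.e. p* = 7 and q* = 21.
The floor of 6 is below the equilibrium price 7, so it is not binding; the market clears at p* = 7, q* = 21.
Since the control does not bind, no trades are prevented and deadweight loss is zero.

0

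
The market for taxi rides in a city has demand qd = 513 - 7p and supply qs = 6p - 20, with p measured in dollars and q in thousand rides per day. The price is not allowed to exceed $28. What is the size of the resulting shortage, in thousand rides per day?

Setting quantity demanded equal to quantity supplied, 513 - 7p = 6p - 20, gives p* = 41 and q* = 226.
Because the ceiling (28) lies below the market-clearing price, it is binding.
At p = 28: qd = 513 - 7·28 = 317 and qs = 6·28 - 20 = 148.
Shortage = qd - qs = 317 - 148 = 169.

169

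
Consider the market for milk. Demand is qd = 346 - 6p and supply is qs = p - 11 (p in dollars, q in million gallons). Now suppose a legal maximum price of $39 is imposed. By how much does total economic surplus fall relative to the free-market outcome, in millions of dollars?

Equilibrium: 346 - 6p = p - 11, so 357 = 7p and p* = 51, q* = 40.
Because the ceiling (39) lies below the market-clearing price, it is binding.
At p = 39: qd = 346 - 6·39 = 112 and qs = 39 - 11 = 28.
Quantity traded falls to 28. At q = 28 the demand price is (346 - 28)/6 = 53 and the supply price is 11 + 28 = 39.
Deadweight loss = ½ · (53 - 39) · (40 - 28) = ½ · 14 · 12 = 84.

84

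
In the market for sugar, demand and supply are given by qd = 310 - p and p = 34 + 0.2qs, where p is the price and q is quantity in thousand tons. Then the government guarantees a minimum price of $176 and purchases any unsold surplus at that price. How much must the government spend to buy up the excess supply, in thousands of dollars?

101376

Rearranging supply gives qs = 5p - 170. Setting quantity demanded equal to quantity supplied, 310 - p = 5p - 170, gives p* = 80 and q* = 230.
The floor of 176 is above the equilibrium price 80, so it binds.
At p = 176: qd = 310 - 176 = 134 and qs = 5·176 - 170 = 710.
Surplus = qs - qd = 576.
Government expenditure = surplus × support price = 576 × 176 = 101376.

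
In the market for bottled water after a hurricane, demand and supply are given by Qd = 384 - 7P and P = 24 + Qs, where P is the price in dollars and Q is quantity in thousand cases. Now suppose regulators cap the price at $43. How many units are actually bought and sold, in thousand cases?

Rearranging supply gives Qs = P - 24. In a free market, 384 - 7P = P - 24 gives the equilibrium P* = 51, Q* = 27.
The ceiling of 43 is below the equilibrium price 51, so it binds.
At P = 43: Qd = 384 - 7·43 = 83 and Qs = 43 - 24 = 19.
The quantity actually transacted is the short side, supply: 19.

19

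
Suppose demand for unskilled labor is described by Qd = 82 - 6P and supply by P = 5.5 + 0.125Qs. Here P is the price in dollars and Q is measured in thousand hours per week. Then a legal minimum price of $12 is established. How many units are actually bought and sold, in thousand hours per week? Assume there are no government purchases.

Rearranging supply gives Qs = 8P - 44. In a free market, 82 - 6P = 8P - 44 gives the equilibrium P* = 9, Q* = 28.
Because the floor (12) lies above the market-clearing price, it is binding.
At P = 12: Qd = 82 - 6·12 = 10 and Qs = 8·12 - 44 = 52.
The quantity actually transacted is the short side, demand: 10.

10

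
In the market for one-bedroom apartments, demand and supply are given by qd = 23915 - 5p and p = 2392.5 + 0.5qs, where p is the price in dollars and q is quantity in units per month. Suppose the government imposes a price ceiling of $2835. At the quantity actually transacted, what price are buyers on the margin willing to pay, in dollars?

4606

Rearranging supply gives qs = 2p - 4785. In a free market, 23915 - 5p = 2p - 4785 gives the equilibrium p* = 4100, q* = 3415.
Since 2835 < 4100, the ceiling is binding.
At p = 2835: qd = 23915 - 5·2835 = 9740 and qs = 2·2835 - 4785 = 885.
Only 885 units reach the market. On the demand curve, the marginal buyer's willingness to pay at q = 885 is (23915 - 885)/5 = 4606.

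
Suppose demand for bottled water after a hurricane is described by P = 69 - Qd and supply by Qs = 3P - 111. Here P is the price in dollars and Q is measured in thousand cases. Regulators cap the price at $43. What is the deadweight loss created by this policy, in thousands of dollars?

Rearranging demand gives Qd = 69 - P. Setting quantity demanded equal to quantity supplied, 69 - P = 3P - 111, gives P* = 45 and Q* = 24.
The ceiling of 43 is below the equilibrium price 45, so it binds.
At P = 43: Qd = 69 - 43 = 26 and Qs = 3·43 - 111 = 18.
Quantity traded falls to 18. At Q = 18 the demand price is 69 - 18 = 51 and the supply price is (111 + 18)/3 = 43.
Deadweight loss = ½ · (51 - 43) · (24 - 18) = ½ · 8 · 6 = 24.

24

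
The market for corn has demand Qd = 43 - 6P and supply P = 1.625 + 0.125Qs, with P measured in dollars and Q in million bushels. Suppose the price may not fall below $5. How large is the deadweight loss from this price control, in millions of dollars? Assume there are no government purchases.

5.25

Rearranging supply gives Qs = 8P - 13. Without the control the market clears where 43 - 6P = 8P - 13, i.e. P* = 4 and Q* = 19.
The floor of 5 is above the equilibrium price 4, so it binds.
At P = 5: Qd = 43 - 6·5 = 13 and Qs = 8·5 - 13 = 27.
Quantity traded falls to 13. At Q = 13 the demand price is (43 - 13)/6 = 5 and the supply price is (13 + 13)/8 = 3.25.
Deadweight loss = ½ · (5 - 3.25) · (19 - 13) = ½ · 1.75 · 6 = 5.25.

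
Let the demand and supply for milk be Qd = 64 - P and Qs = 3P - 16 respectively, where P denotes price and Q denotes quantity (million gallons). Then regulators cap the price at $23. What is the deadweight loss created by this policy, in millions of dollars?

0

Setting quantity demanded equal to quantity supplied, 64 - P = 3P - 16, gives P* = 20 and Q* = 44.
The ceiling of 23 is above the equilibrium price 20, so it is not binding; the market clears at P* = 20, Q* = 44.
Since the control does not bind, no trades are prevented and deadweight loss is zero.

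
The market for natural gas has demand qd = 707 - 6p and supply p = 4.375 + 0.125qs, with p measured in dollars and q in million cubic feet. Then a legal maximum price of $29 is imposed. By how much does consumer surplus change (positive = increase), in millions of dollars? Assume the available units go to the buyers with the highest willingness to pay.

1656

Rearranging supply gives qs = 8p - 35. Setting quantity demanded equal to quantity supplied, 707 - 6p = 8p - 35, gives p* = 53 and q* = 389.
Because the ceiling (29) lies below the market-clearing price, it is binding.
At p = 29: qd = 707 - 6·29 = 533 and qs = 8·29 - 35 = 197.
Consumer surplus without the control is ½ · (707/6 - 53) · 389 = 151321/12.
With the ceiling, 197 units are sold at 29 (assume they go to the highest-value buyers). The demand price at q = 197 is 85, so CS = ½ · [(707/6 - 29) + (85 - 29)] · 197 = 171193/12.
Change in consumer surplus = 171193/12 - 151321/12 = 1656.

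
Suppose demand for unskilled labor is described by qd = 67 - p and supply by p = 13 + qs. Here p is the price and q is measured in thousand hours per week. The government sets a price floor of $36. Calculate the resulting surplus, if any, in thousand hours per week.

Rearranging supply gives qs = p - 13. Setting quantity demanded equal to quantity supplied, 67 - p = p - 13, gives p* = 40 and q* = 27.
The floor of 36 is below the equilibrium price 40, so it is not binding; the market clears at p* = 40, q* = 27.
Since the control does not bind, there is no surplus.

0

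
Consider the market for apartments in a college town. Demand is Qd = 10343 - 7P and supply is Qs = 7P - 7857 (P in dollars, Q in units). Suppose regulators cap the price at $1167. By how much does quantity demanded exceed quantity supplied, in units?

Without the control the market clears where 10343 - 7P = 7P - 7857, i.e. P* = 1300 and Q* = 1243.
The ceiling of 1167 is below the equilibrium price 1300, so it binds.
At P = 1167: Qd = 10343 - 7·1167 = 2174 and Qs = 7·1167 - 7857 = 312.
Shortage = Qd - Qs = 2174 - 312 = 1862.

1862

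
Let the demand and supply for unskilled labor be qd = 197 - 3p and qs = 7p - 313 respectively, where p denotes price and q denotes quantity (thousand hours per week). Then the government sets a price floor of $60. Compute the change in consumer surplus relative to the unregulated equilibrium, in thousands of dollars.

Without the control the market clears where 197 - 3p = 7p - 313, i.e. p* = 51 and q* = 44.
Because the floor (60) lies above the market-clearing price, it is binding.
At p = 60: qd = 197 - 3·60 = 17 and qs = 7·60 - 313 = 107.
Consumer surplus without the control is ½ · (197/3 - 51) · 44 = 968/3.
With the floor, consumers buy 17 units at 60, so CS = ½ · (197/3 - 60) · 17 = 289/6.
Change in consumer surplus = 289/6 - 968/3 = -274.5.

-274.5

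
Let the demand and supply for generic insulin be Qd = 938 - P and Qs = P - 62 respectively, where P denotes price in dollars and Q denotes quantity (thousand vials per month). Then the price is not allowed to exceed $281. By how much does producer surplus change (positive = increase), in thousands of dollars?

-71941.5

Without the control the market clears where 938 - P = P - 62, i.e. P* = 500 and Q* = 438.
The ceiling of 281 is below the equilibrium price 500, so it binds.
At P = 281: Qd = 938 - 281 = 657 and Qs = 281 - 62 = 219.
Producer surplus without the control is ½ · (500 - 62) · 438 = 95922.
With the ceiling, producers sell 219 units at 281, so PS = ½ · (281 - 62) · 219 = 23980.5.
Change in producer surplus = 23980.5 - 95922 = -71941.5.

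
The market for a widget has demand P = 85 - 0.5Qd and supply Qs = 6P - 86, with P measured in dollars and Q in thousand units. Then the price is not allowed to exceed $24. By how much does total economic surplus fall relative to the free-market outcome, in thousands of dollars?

Rearranging demand gives Qd = 170 - 2P. Equilibrium: 170 - 2P = 6P - 86, so 256 = 8P and P* = 32, Q* = 106.
Since 24 < 32, the ceiling is binding.
At P = 24: Qd = 170 - 2·24 = 122 and Qs = 6·24 - 86 = 58.
Quantity traded falls to 58. At Q = 58 the demand price is (170 - 58)/2 = 56 and the supply price is (86 + 58)/6 = 24.
Deadweight loss = ½ · (56 - 24) · (106 - 58) = ½ · 32 · 48 = 768.

768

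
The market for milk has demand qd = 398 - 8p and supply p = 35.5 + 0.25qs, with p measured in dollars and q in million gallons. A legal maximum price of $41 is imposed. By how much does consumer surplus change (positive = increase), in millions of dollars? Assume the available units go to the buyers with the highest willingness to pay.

Rearranging supply gives qs = 4p - 142. Without the control the market clears where 398 - 8p = 4p - 142, i.e. p* = 45 and q* = 38.
Because the ceiling (41) lies below the market-clearing price, it is binding.
At p = 41: qd = 398 - 8·41 = 70 and qs = 4·41 - 142 = 22.
Consumer surplus without the control is ½ · (49.75 - 45) · 38 = 90.25.
With the ceiling, 22 units are sold at 41 (assume they go to the highest-value buyers). The demand price at q = 22 is 47, so CS = ½ · [(49.75 - 41) + (47 - 41)] · 22 = 162.25.
Change in consumer surplus = 162.25 - 90.25 = 72.

72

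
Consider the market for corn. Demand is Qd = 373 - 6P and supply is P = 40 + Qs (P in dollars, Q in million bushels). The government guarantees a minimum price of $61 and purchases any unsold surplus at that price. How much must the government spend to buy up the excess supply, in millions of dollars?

854

Rearranging supply gives Qs = P - 40. Setting quantity demanded equal to quantity supplied, 373 - 6P = P - 40, gives P* = 59 and Q* = 19.
Because the floor (61) lies above the market-clearing price, it is binding.
At P = 61: Qd = 373 - 6·61 = 7 and Qs = 61 - 40 = 21.
Surplus = Qs - Qd = 14.
Government expenditure = surplus × support price = 14 × 61 = 854.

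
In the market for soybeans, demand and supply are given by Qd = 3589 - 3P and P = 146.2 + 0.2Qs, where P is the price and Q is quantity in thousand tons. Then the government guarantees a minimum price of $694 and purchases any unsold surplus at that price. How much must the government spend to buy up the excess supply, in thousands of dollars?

855008

Rearranging supply gives Qs = 5P - 731. Without the control the market clears where 3589 - 3P = 5P - 731, i.e. P* = 540 and Q* = 1969.
Because the floor (694) lies above the market-clearing price, it is binding.
At P = 694: Qd = 3589 - 3·694 = 1507 and Qs = 5·694 - 731 = 2739.
Surplus = Qs - Qd = 1232.
Government expenditure = surplus × support price = 1232 × 694 = 855008.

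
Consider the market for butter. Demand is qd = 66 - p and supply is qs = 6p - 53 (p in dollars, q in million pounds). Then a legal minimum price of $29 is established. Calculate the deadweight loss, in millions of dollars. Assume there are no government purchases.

84

Setting quantity demanded equal to quantity supplied, 66 - p = 6p - 53, gives p* = 17 and q* = 49.
Because the floor (29) lies above the market-clearing price, it is binding.
At p = 29: qd = 66 - 29 = 37 and qs = 6·29 - 53 = 121.
Quantity traded falls to 37. At q = 37 the demand price is 66 - 37 = 29 and the supply price is (53 + 37)/6 = 15.
Deadweight loss = ½ · (29 - 15) · (49 - 37) = ½ · 14 · 12 = 84.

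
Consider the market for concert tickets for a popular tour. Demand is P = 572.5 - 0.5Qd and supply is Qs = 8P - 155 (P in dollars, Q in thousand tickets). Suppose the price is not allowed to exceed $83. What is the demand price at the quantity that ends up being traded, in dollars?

318

Rearranging demand gives Qd = 1145 - 2P. Without the control the market clears where 1145 - 2P = 8P - 155, i.e. P* = 130 and Q* = 885.
Because the ceiling (83) lies below the market-clearing price, it is binding.
At P = 83: Qd = 1145 - 2·83 = 979 and Qs = 8·83 - 155 = 509.
Only 509 units reach the market. On the demand curve, the marginal buyer's willingness to pay at Q = 509 is (1145 - 509)/2 = 318.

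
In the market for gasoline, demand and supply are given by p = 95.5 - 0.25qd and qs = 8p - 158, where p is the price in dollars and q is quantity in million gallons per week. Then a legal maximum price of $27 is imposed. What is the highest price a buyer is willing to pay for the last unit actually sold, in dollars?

81

Rearranging demand gives qd = 382 - 4p. In a free market, 382 - 4p = 8p - 158 gives the equilibrium p* = 45, q* = 202.
The ceiling of 27 is below the equilibrium price 45, so it binds.
At p = 27: qd = 382 - 4·27 = 274 and qs = 8·27 - 158 = 58.
Only 58 units reach the market. On the demand curve, the marginal buyer's willingness to pay at q = 58 is (382 - 58)/4 = 81.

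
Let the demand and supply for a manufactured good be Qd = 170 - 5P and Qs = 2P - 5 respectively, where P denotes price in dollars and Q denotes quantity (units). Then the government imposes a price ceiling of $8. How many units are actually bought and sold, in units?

11

Setting quantity demanded equal to quantity supplied, 170 - 5P = 2P - 5, gives P* = 25 and Q* = 45.
Because the ceiling (8) lies below the market-clearing price, it is binding.
At P = 8: Qd = 170 - 5·8 = 130 and Qs = 2·8 - 5 = 11.
The quantity actually transacted is the short side, supply: 11.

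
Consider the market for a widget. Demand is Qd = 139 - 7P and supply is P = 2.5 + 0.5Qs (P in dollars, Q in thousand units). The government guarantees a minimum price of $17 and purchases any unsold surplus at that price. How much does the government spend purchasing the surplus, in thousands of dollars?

Rearranging supply gives Qs = 2P - 5. Without the control the market clears where 139 - 7P = 2P - 5, i.e. P* = 16 and Q* = 27.
Because the floor (17) lies above the market-clearing price, it is binding.
At P = 17: Qd = 139 - 7·17 = 20 and Qs = 2·17 - 5 = 29.
Surplus = Qs - Qd = 9.
Government expenditure = surplus × support price = 9 × 17 = 153.

153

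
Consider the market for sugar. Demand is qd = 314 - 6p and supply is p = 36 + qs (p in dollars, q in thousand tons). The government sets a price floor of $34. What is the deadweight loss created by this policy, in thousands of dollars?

Rearranging supply gives qs = p - 36. In a free market, 314 - 6p = p - 36 gives the equilibrium p* = 50, q* = 14.
The floor of 34 is below the equilibrium price 50, so it is not binding; the market clears at p* = 50, q* = 14.
Since the control does not bind, no trades are prevented and deadweight loss is zero.

0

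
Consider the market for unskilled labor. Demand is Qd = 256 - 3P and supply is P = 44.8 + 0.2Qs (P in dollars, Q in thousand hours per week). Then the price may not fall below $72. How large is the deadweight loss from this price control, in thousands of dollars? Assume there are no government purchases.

Rearranging supply gives Qs = 5P - 224. Setting quantity demanded equal to quantity supplied, 256 - 3P = 5P - 224, gives P* = 60 and Q* = 76.
The floor of 72 is above the equilibrium price 60, so it binds.
At P = 72: Qd = 256 - 3·72 = 40 and Qs = 5·72 - 224 = 136.
Quantity traded falls to 40. At Q = 40 the demand price is (256 - 40)/3 = 72 and the supply price is (224 + 40)/5 = 52.8.
Deadweight loss = ½ · (72 - 52.8) · (76 - 40) = ½ · 19.2 · 36 = 345.6.

345.6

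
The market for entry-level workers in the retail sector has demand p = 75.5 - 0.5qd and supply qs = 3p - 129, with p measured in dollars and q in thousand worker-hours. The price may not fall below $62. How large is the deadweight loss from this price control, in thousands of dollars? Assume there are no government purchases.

60

Rearranging demand gives qd = 151 - 2p. In a free market, 151 - 2p = 3p - 129 gives the equilibrium p* = 56, q* = 39.
Because the floor (62) lies above the market-clearing price, it is binding.
At p = 62: qd = 151 - 2·62 = 27 and qs = 3·62 - 129 = 57.
Quantity traded falls to 27. At q = 27 the demand price is (151 - 27)/2 = 62 and the supply price is (129 + 27)/3 = 52.
Deadweight loss = ½ · (62 - 52) · (39 - 27) = ½ · 10 · 12 = 60.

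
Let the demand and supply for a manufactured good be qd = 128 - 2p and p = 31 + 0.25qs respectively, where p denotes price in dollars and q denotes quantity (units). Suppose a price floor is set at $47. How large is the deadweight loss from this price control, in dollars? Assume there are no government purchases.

37.5

Rearranging supply gives qs = 4p - 124. In a free market, 128 - 2p = 4p - 124 gives the equilibrium p* = 42, q* = 44.
The floor of 47 is above the equilibrium price 42, so it binds.
At p = 47: qd = 128 - 2·47 = 34 and qs = 4·47 - 124 = 64.
Quantity traded falls to 34. At q = 34 the demand price is (128 - 34)/2 = 47 and the supply price is (124 + 34)/4 = 39.5.
Deadweight loss = ½ · (47 - 39.5) · (44 - 34) = ½ · 7.5 · 10 = 37.5.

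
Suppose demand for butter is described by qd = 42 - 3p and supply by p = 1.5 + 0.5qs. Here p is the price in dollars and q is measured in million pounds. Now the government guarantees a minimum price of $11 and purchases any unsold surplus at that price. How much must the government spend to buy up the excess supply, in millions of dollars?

110

Rearranging supply gives qs = 2p - 3. Without the control the market clears where 42 - 3p = 2p - 3, i.e. p* = 9 and q* = 15.
Because the floor (11) lies above the market-clearing price, it is binding.
At p = 11: qd = 42 - 3·11 = 9 and qs = 2·11 - 3 = 19.
Surplus = qs - qd = 10.
Government expenditure = surplus × support price = 10 × 11 = 110.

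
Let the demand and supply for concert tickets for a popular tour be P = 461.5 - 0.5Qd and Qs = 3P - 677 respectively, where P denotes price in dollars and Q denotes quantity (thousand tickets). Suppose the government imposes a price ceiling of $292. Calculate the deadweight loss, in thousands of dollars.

Rearranging demand gives Qd = 923 - 2P. In a free market, 923 - 2P = 3P - 677 gives the equilibrium P* = 320, Q* = 283.
Because the ceiling (292) lies below the market-clearing price, it is binding.
At P = 292: Qd = 923 - 2·292 = 339 and Qs = 3·292 - 677 = 199.
Quantity traded falls to 199. At Q = 199 the demand price is (923 - 199)/2 = 362 and the supply price is (677 + 199)/3 = 292.
Deadweight loss = ½ · (362 - 292) · (283 - 199) = ½ · 70 · 84 = 2940.

2940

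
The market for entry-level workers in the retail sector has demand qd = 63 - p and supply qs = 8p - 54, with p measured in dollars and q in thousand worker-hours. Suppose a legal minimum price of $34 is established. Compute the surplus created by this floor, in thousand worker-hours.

Setting quantity demanded equal to quantity supplied, 63 - p = 8p - 54, gives p* = 13 and q* = 50.
Since 34 > 13, the floor is binding.
At p = 34: qd = 63 - 34 = 29 and qs = 8·34 - 54 = 218.
Surplus = qs - qd = 218 - 29 = 189.

189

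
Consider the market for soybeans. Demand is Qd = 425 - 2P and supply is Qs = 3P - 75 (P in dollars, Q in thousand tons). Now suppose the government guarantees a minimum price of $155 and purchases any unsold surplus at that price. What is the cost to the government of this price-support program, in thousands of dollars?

Setting quantity demanded equal to quantity supplied, 425 - 2P = 3P - 75, gives P* = 100 and Q* = 225.
The floor of 155 is above the equilibrium price 100, so it binds.
At P = 155: Qd = 425 - 2·155 = 115 and Qs = 3·155 - 75 = 390.
Surplus = Qs - Qd = 275.
Government expenditure = surplus × support price = 275 × 155 = 42625.

42625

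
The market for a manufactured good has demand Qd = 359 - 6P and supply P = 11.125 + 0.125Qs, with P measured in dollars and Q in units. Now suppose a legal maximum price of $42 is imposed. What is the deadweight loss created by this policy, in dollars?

Rearranging supply gives Qs = 8P - 89. Equilibrium: 359 - 6P = 8P - 89, so 448 = 14P and P* = 32, Q* = 167.
Since 42 is above P* = 32, the ceiling does not bind and the free-market outcome prevails.
Since the control does not bind, no trades are prevented and deadweight loss is zero.

0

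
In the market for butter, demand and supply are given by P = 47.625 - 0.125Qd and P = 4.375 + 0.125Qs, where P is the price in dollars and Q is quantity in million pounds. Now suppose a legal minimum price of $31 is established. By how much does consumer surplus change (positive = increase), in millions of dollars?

-765

Rearranging demand gives Qd = 381 - 8P; rearranging supply gives Qs = 8P - 35. Equilibrium: 381 - 8P = 8P - 35, so 416 = 16P and P* = 26, Q* = 173.
Because the floor (31) lies above the market-clearing price, it is binding.
At P = 31: Qd = 381 - 8·31 = 133 and Qs = 8·31 - 35 = 213.
Consumer surplus without the control is ½ · (47.625 - 26) · 173 = 1870.5625.
With the floor, consumers buy 133 units at 31, so CS = ½ · (47.625 - 31) · 133 = 1105.5625.
Change in consumer surplus = 1105.5625 - 1870.5625 = -765.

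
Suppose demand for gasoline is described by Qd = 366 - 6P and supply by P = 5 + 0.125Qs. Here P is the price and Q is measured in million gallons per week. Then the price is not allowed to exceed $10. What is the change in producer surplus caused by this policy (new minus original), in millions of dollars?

Rearranging supply gives Qs = 8P - 40. Equilibrium: 366 - 6P = 8P - 40, so 406 = 14P and P* = 29, Q* = 192.
The ceiling of 10 is below the equilibrium price 29, so it binds.
At P = 10: Qd = 366 - 6·10 = 306 and Qs = 8·10 - 40 = 40.
Producer surplus without the control is ½ · (29 - 5) · 192 = 2304.
With the ceiling, producers sell 40 units at 10, so PS = ½ · (10 - 5) · 40 = 100.
Change in producer surplus = 100 - 2304 = -2204.

-2204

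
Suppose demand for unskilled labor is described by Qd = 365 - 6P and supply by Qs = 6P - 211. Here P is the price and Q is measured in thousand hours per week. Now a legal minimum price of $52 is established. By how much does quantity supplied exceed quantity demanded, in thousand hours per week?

48

Equilibrium: 365 - 6P = 6P - 211, so 576 = 12P and P* = 48, Q* = 77.
The floor of 52 is above the equilibrium price 48, so it binds.
At P = 52: Qd = 365 - 6·52 = 53 and Qs = 6·52 - 211 = 101.
Surplus = Qs - Qd = 101 - 53 = 48.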